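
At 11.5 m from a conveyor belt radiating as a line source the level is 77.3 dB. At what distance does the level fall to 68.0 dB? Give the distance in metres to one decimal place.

For a line source L₁ − L₂ = 10·log₁₀(r₂/r₁), so r₂ = r₁·10^((L₁−L₂)/10).
r₂ = 11.5·10^((77.3−68.0)/10) = 11.5·10^(9.3/10) = 97.88 m.

97.9 m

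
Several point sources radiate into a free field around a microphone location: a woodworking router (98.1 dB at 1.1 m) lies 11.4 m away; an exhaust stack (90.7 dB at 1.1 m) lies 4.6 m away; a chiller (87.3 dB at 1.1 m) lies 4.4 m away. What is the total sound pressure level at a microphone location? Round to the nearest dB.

82 dB

Propagate each source to the receiver with L = L_ref − 20·log₁₀(r/r_ref), then add intensities.
woodworking router: 98.1 − 20·log₁₀(11.4/1.1) = 98.1 − 20.31 = 77.79 dB.
exhaust stack: 90.7 − 20·log₁₀(4.6/1.1) = 90.7 − 12.43 = 78.27 dB.
chiller: 87.3 − 20·log₁₀(4.4/1.1) = 87.3 − 12.04 = 75.26 dB.
Σ 10^(L/10) = 1.609e+08 → L_total = 10·log₁₀(1.609e+08) = 82.06 dB.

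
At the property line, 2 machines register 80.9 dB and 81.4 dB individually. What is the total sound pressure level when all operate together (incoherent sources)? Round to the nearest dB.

For uncorrelated sources the intensities add, so convert each level to linear form, sum, and take 10·log₁₀ of the total.
Σ 10^(L/10) = 10^(80.9/10) + 10^(81.4/10) = 2.611e+08.
L_total = 10·log₁₀(2.611e+08) = 84.17 dB.

84 dB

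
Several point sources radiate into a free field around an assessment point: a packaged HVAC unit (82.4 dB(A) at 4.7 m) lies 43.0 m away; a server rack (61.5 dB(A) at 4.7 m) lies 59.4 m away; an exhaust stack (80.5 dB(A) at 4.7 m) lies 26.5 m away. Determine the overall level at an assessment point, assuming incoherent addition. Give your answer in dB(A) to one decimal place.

67.5 dB(A)

Propagate each source to the receiver with L = L_ref − 20·log₁₀(r/r_ref), then add intensities.
packaged HVAC unit: 82.4 − 20·log₁₀(43.0/4.7) = 82.4 − 19.23 = 63.17 dB(A).
server rack: 61.5 − 20·log₁₀(59.4/4.7) = 61.5 − 22.03 = 39.47 dB(A).
exhaust stack: 80.5 − 20·log₁₀(26.5/4.7) = 80.5 − 15.02 = 65.48 dB(A).
Σ 10^(L/10) = 5.614e+06 → L_total = 10·log₁₀(5.614e+06) = 67.49 dB(A).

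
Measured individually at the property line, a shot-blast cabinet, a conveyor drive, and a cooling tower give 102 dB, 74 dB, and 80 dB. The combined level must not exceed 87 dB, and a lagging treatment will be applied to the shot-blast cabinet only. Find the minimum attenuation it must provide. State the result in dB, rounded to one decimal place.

The untreated sources together contribute 10^(74/10) + 10^(80/10) = 1.251e+08, i.e. 80.97 dB.
The limit corresponds to 10^(87/10) = 5.012e+08; subtracting the fixed part leaves 3.761e+08 for the shot-blast cabinet, i.e. 85.75 dB.
Required insertion loss = 102 − 85.75 = 16.25 dB.

16.2 dB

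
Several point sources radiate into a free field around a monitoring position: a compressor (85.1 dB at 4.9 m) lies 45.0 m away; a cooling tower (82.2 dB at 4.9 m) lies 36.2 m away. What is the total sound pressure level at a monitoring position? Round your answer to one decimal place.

Propagate each source to the receiver with L = L_ref − 20·log₁₀(r/r_ref), then add intensities.
compressor: 85.1 − 20·log₁₀(45.0/4.9) = 85.1 − 19.26 = 65.84 dB.
cooling tower: 82.2 − 20·log₁₀(36.2/4.9) = 82.2 − 17.37 = 64.83 dB.
Σ 10^(L/10) = 6.877e+06 → L_total = 10·log₁₀(6.877e+06) = 68.37 dB.

68.4 dB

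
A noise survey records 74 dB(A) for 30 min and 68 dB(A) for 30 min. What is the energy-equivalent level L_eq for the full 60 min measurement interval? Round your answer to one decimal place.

72.0 dB(A)

The energy average is taken in the linear domain: L_eq = 10·log₁₀[(Σ tᵢ·10^(Lᵢ/10))/T], T = 60 min.
Σ tᵢ·10^(Lᵢ/10) = 30·10^(74/10) + 30·10^(68/10) = 9.429e+08.
L_eq = 10·log₁₀(9.429e+08/60) = 71.96 dB(A).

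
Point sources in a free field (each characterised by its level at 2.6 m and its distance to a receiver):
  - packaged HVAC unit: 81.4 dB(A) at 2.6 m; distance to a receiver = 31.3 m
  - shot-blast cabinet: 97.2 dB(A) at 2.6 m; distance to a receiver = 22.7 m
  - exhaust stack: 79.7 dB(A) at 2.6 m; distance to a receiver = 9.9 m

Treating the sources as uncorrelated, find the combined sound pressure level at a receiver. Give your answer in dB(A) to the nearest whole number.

Propagate each source to the receiver with L = L_ref − 20·log₁₀(r/r_ref), then add intensities.
packaged HVAC unit: 81.4 − 20·log₁₀(31.3/2.6) = 81.4 − 21.61 = 59.79 dB(A).
shot-blast cabinet: 97.2 − 20·log₁₀(22.7/2.6) = 97.2 − 18.82 = 78.38 dB(A).
exhaust stack: 79.7 − 20·log₁₀(9.9/2.6) = 79.7 − 11.61 = 68.09 dB(A).
Σ 10^(L/10) = 7.624e+07 → L_total = 10·log₁₀(7.624e+07) = 78.82 dB(A).

79 dB(A)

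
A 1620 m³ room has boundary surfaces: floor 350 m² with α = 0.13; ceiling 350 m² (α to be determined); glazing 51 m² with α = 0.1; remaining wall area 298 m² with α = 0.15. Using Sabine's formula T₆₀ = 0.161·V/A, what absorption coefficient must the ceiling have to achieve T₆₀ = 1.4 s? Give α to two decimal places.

0.26

Required total absorption A = 0.161·1620/1.4 = 186.30 m².
Absorption from the other surfaces = 350·0.13 + 51·0.1 + 298·0.15 = 95.30 m², so the ceiling must supply 91.00 m² over 350 m².
α = 91.00/350 = 0.260.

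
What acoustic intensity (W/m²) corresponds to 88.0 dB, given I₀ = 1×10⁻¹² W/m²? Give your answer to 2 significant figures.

L = 10·log₁₀(I/I₀) ⇒ I = I₀·10^(L/10) = 10⁻¹² × 10^8.80.

0.00063 W/m²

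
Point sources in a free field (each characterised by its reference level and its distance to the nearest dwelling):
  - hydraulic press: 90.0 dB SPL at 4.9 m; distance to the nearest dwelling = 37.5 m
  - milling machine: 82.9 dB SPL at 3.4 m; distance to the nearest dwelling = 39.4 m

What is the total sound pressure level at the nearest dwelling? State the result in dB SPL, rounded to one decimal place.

First find each source's level at the receiver (point-source: −20·log₁₀(r/r_ref)), then combine on an intensity basis.
hydraulic press: 90.0 − 20·log₁₀(37.5/4.9) = 90.0 − 17.68 = 72.32 dB SPL.
milling machine: 82.9 − 20·log₁₀(39.4/3.4) = 82.9 − 21.28 = 61.62 dB SPL.
Σ 10^(L/10) = 1.853e+07 → L_total = 10·log₁₀(1.853e+07) = 72.68 dB SPL.

72.7 dB SPL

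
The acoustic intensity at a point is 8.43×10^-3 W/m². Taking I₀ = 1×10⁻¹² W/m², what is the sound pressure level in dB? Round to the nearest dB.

L = 10·log₁₀(I/I₀) = 10·log₁₀(8.43×10^-3/10⁻¹²) = 10·log₁₀(8.43×10^9).
L = 10·(0.9258 + 9) = 99.26 dB.

99 dB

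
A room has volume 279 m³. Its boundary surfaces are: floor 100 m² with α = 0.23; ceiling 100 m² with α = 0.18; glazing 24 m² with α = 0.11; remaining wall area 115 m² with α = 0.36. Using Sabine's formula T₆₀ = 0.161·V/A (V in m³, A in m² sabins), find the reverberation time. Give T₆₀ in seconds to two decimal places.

Total absorption A = 100·0.23 + 100·0.18 + 24·0.11 + 115·0.36 = 85.04 m² sabins.
T₆₀ = 0.161·V/A = 0.161·279/85.04 = 0.528 s.

0.53 s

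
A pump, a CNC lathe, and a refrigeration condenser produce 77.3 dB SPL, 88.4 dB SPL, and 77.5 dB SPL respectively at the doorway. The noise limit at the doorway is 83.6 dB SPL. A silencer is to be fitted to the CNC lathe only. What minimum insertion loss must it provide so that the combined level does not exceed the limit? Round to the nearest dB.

8 dB

The untreated sources together contribute 10^(77.3/10) + 10^(77.5/10) = 1.099e+08, i.e. 80.41 dB SPL.
The limit corresponds to 10^(83.6/10) = 2.291e+08; subtracting the fixed part leaves 1.191e+08 for the CNC lathe, i.e. 80.76 dB SPL.
Required insertion loss = 88.4 − 80.76 = 7.64 dB.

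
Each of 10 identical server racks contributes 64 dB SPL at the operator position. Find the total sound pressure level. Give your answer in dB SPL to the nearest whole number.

74 dB SPL

N identical incoherent sources raise the level by 10·log₁₀ N.
L_total = 64 + 10·log₁₀(10) = 64 + 10.000 = 74.00 dB SPL.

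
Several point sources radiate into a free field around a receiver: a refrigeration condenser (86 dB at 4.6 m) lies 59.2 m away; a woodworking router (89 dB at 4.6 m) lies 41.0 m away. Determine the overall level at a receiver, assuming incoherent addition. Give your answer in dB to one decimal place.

70.9 dB

Propagate each source to the receiver with L = L_ref − 20·log₁₀(r/r_ref), then add intensities.
refrigeration condenser: 86 − 20·log₁₀(59.2/4.6) = 86 − 22.19 = 63.81 dB.
woodworking router: 89 − 20·log₁₀(41.0/4.6) = 89 − 19.00 = 70.00 dB.
Σ 10^(L/10) = 1.240e+07 → L_total = 10·log₁₀(1.240e+07) = 70.94 dB.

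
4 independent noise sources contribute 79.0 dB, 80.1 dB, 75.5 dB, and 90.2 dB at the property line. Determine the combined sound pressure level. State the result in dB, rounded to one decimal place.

91.0 dB

For uncorrelated sources the intensities add, so convert each level to linear form, sum, and take 10·log₁₀ of the total.
Σ 10^(L/10) = 10^(79.0/10) + 10^(80.1/10) + 10^(75.5/10) + 10^(90.2/10) = 1.264e+09.
L_total = 10·log₁₀(1.264e+09) = 91.02 dB.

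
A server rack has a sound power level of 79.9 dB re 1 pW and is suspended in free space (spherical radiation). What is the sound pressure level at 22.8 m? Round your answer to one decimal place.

41.7 dB

Free-field spherical radiation: L_p = L_w − 10·log₁₀(4π·r²), r = 22.8 m.
4π·r² = 6533 m², 10·log₁₀ of that is 38.151 dB.
L_p = 79.9 − 38.151 = 41.75 dB.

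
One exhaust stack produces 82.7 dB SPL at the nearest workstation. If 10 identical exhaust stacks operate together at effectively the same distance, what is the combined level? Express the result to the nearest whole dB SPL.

N identical incoherent sources raise the level by 10·log₁₀ N.
L_total = 82.7 + 10·log₁₀(10) = 82.7 + 10.000 = 92.70 dB SPL.

93 dB SPL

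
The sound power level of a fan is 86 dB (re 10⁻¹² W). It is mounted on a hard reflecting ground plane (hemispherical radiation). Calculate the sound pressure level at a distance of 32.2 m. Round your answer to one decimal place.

The power spreads over a hemisphere of area 2π·r², so L_p = L_w − 10·log₁₀(2π·r²).
2π·r² = 6515 m², 10·log₁₀ of that is 38.139 dB.
L_p = 86 − 38.139 = 47.86 dB.

47.9 dB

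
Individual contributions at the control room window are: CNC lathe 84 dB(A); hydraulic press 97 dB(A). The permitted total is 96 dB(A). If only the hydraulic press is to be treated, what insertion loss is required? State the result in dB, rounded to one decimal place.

1.3 dB

The untreated sources together contribute 10^(84/10) = 2.512e+08, i.e. 84.00 dB(A).
The limit corresponds to 10^(96/10) = 3.981e+09; subtracting the fixed part leaves 3.730e+09 for the hydraulic press, i.e. 95.72 dB(A).
Required insertion loss = 97 − 95.72 = 1.28 dB.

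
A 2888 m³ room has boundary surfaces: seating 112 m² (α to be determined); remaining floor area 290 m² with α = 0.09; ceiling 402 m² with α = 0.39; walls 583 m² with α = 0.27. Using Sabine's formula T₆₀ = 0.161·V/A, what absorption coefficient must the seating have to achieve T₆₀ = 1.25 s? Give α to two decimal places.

0.28

From T₆₀ = 0.161·V/A, the target T₆₀ = 1.25 s needs A = 0.161·2888/1.25 = 371.97 m².
Absorption from the other surfaces = 290·0.09 + 402·0.39 + 583·0.27 = 340.29 m², so the seating must supply 31.68 m² over 112 m².
α = 31.68/112 = 0.283.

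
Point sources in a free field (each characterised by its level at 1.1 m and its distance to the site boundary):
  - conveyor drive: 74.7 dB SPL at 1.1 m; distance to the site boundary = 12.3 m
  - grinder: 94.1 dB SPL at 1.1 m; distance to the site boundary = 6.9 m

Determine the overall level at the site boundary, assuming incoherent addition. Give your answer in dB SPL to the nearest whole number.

78 dB SPL

First find each source's level at the receiver (point-source: −20·log₁₀(r/r_ref)), then combine on an intensity basis.
conveyor drive: 74.7 − 20·log₁₀(12.3/1.1) = 74.7 − 20.97 = 53.73 dB SPL.
grinder: 94.1 − 20·log₁₀(6.9/1.1) = 94.1 − 15.95 = 78.15 dB SPL.
Σ 10^(L/10) = 6.556e+07 → L_total = 10·log₁₀(6.556e+07) = 78.17 dB SPL.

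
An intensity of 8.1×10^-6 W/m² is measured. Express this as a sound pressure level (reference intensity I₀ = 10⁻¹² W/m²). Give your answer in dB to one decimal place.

Dividing by I₀ shifts the exponent by 12: I/I₀ = 8.1×10^6.
L = 10·(0.9085 + 6) = 69.08 dB.

69.1 dB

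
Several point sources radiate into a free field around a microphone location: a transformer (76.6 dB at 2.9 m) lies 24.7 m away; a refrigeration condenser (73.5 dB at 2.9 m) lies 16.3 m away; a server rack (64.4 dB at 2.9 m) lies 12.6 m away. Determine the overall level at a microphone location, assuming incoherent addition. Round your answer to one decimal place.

61.7 dB

First find each source's level at the receiver (point-source: −20·log₁₀(r/r_ref)), then combine on an intensity basis.
transformer: 76.6 − 20·log₁₀(24.7/2.9) = 76.6 − 18.61 = 57.99 dB.
refrigeration condenser: 73.5 − 20·log₁₀(16.3/2.9) = 73.5 − 15.00 = 58.50 dB.
server rack: 64.4 − 20·log₁₀(12.6/2.9) = 64.4 − 12.76 = 51.64 dB.
Σ 10^(L/10) = 1.485e+06 → L_total = 10·log₁₀(1.485e+06) = 61.72 dB.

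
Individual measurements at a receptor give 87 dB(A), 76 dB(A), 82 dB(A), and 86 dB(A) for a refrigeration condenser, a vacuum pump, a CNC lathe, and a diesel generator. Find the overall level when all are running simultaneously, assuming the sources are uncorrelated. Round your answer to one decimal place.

90.4 dB(A)

For uncorrelated sources the intensities add, so convert each level to linear form, sum, and take 10·log₁₀ of the total.
Σ 10^(L/10) = 10^(87/10) + 10^(76/10) + 10^(82/10) + 10^(86/10) = 1.098e+09.
L_total = 10·log₁₀(1.098e+09) = 90.40 dB(A).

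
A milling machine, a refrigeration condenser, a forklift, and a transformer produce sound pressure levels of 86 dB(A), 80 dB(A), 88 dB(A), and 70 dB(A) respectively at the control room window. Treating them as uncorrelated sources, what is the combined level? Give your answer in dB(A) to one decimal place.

For uncorrelated sources the intensities add, so convert each level to linear form, sum, and take 10·log₁₀ of the total.
Σ 10^(L/10) = 10^(86/10) + 10^(80/10) + 10^(88/10) + 10^(70/10) = 1.139e+09.
L_total = 10·log₁₀(1.139e+09) = 90.57 dB(A).

90.6 dB(A)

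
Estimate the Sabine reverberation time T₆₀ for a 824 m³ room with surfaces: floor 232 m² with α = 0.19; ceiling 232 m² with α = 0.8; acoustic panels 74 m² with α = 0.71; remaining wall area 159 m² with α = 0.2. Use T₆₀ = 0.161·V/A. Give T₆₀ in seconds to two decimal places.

A = Σ Sᵢαᵢ = 232·0.19 + 232·0.8 + 74·0.71 + 159·0.2 = 314.02 m².
T₆₀ = 0.161·V/A = 0.161·824/314.02 = 0.422 s.

0.42 s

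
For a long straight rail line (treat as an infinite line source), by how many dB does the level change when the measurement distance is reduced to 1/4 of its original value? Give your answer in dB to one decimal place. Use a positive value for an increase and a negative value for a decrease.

A line source loses 3 dB per doubling of distance; generally ΔL = −10·log₁₀(r₂/r₁).
ΔL = −10·log₁₀(0.25) = +6.02 dB.

+6.0 dB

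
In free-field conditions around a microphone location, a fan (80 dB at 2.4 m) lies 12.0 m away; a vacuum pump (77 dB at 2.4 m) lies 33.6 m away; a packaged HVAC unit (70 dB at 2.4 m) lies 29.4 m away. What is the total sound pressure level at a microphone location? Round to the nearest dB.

66 dB

Propagate each source to the receiver with L = L_ref − 20·log₁₀(r/r_ref), then add intensities.
fan: 80 − 20·log₁₀(12.0/2.4) = 80 − 13.98 = 66.02 dB.
vacuum pump: 77 − 20·log₁₀(33.6/2.4) = 77 − 22.92 = 54.08 dB.
packaged HVAC unit: 70 − 20·log₁₀(29.4/2.4) = 70 − 21.76 = 48.24 dB.
Σ 10^(L/10) = 4.322e+06 → L_total = 10·log₁₀(4.322e+06) = 66.36 dB.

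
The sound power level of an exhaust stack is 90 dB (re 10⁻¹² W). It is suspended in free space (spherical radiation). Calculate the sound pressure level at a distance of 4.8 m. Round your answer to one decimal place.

65.4 dB

The power spreads over a sphere of area 4π·r², so L_p = L_w − 10·log₁₀(4π·r²).
4π·r² = 289.5 m², 10·log₁₀ of that is 24.617 dB.
L_p = 90 − 24.617 = 65.38 dB.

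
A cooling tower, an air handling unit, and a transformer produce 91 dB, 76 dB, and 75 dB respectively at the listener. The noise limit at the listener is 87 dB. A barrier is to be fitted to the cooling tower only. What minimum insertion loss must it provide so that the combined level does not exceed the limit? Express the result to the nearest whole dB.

The untreated sources together contribute 10^(76/10) + 10^(75/10) = 7.143e+07, i.e. 78.54 dB.
To meet 87 dB overall, the treated cooling tower may contribute at most 10^(87/10) − 7.143e+07 = 4.298e+08, i.e. 86.33 dB.
So the cooling tower must be reduced from 91 to 86.33 dB: IL = 4.67 dB.

5 dB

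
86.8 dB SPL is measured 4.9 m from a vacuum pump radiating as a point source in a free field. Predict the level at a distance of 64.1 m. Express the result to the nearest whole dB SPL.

Point-source attenuation: ΔL = 20·log₁₀(r₂/r₁) = 20·log₁₀(64.1/4.9) = 22.333 dB.
L₂ = 86.8 − 20·log₁₀(64.1/4.9) = 86.8 − 22.333 = 64.47 dB SPL.

64 dB SPL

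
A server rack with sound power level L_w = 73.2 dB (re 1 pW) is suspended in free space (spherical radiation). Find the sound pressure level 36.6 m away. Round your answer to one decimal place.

Free-field spherical radiation: L_p = L_w − 10·log₁₀(4π·r²), r = 36.6 m.
4π·r² = 1.683e+04 m², 10·log₁₀ of that is 42.262 dB.
L_p = 73.2 − 42.262 = 30.94 dB.

30.9 dB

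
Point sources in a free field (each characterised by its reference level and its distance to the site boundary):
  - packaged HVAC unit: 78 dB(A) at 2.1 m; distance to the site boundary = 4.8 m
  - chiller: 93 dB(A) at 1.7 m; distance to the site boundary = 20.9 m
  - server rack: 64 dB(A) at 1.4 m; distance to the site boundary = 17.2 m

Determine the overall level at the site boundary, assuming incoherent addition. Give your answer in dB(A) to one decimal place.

74.0 dB(A)

First find each source's level at the receiver (point-source: −20·log₁₀(r/r_ref)), then combine on an intensity basis.
packaged HVAC unit: 78 − 20·log₁₀(4.8/2.1) = 78 − 7.18 = 70.82 dB(A).
chiller: 93 − 20·log₁₀(20.9/1.7) = 93 − 21.79 = 71.21 dB(A).
server rack: 64 − 20·log₁₀(17.2/1.4) = 64 − 21.79 = 42.21 dB(A).
Σ 10^(L/10) = 2.529e+07 → L_total = 10·log₁₀(2.529e+07) = 74.03 dB(A).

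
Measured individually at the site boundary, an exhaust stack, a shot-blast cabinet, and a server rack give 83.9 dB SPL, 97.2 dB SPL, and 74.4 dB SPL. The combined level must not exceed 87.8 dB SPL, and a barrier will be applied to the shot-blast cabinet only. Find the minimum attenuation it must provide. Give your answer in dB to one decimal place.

12.0 dB

Fixed contribution from the other sources: Σ 10^(L/10) = 10^(83.9/10) + 10^(74.4/10) = 2.730e+08 (84.36 dB SPL).
The limit corresponds to 10^(87.8/10) = 6.026e+08; subtracting the fixed part leaves 3.295e+08 for the shot-blast cabinet, i.e. 85.18 dB SPL.
So the shot-blast cabinet must be reduced from 97.2 to 85.18 dB SPL: IL = 12.02 dB.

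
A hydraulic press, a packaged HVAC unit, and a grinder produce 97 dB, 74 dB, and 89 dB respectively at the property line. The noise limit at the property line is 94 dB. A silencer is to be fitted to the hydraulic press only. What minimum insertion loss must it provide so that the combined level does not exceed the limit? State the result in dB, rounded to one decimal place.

Everything except the hydraulic press sums to 10^(74/10) + 10^(89/10) = 8.194e+08 in linear terms, 89.14 dB.
To meet 94 dB overall, the treated hydraulic press may contribute at most 10^(94/10) − 8.194e+08 = 1.692e+09, i.e. 92.29 dB.
So the hydraulic press must be reduced from 97 to 92.29 dB: IL = 4.71 dB.

4.7 dB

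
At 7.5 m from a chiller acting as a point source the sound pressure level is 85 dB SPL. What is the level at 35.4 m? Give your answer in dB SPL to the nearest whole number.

72 dB SPL

Point-source attenuation: ΔL = 20·log₁₀(r₂/r₁) = 20·log₁₀(35.4/7.5) = 13.479 dB.
L₂ = 85 − 20·log₁₀(35.4/7.5) = 85 − 13.479 = 71.52 dB SPL.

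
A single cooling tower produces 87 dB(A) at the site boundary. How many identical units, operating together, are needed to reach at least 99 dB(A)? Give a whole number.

16

The shortfall is 99 − 87 = 12.0 dB, and N units add 10·log₁₀ N, so need 10·log₁₀ N ≥ 12.0.
N ≥ 10^(12.0/10) = 15.849, so N = 16.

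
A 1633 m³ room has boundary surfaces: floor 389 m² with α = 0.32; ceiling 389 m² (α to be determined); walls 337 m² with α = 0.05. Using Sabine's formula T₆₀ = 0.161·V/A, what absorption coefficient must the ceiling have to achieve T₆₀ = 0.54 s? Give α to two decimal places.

Required total absorption A = 0.161·1633/0.54 = 486.88 m².
Absorption from the other surfaces = 389·0.32 + 337·0.05 = 141.33 m², so the ceiling must supply 345.55 m² over 389 m².
α = 345.55/389 = 0.888.

0.89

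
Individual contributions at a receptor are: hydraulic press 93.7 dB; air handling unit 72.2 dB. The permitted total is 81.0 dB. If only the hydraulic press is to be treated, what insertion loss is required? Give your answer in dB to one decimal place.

The untreated sources together contribute 10^(72.2/10) = 1.660e+07, i.e. 72.20 dB.
The limit corresponds to 10^(81.0/10) = 1.259e+08; subtracting the fixed part leaves 1.093e+08 for the hydraulic press, i.e. 80.39 dB.
So the hydraulic press must be reduced from 93.7 to 80.39 dB: IL = 13.31 dB.

13.3 dB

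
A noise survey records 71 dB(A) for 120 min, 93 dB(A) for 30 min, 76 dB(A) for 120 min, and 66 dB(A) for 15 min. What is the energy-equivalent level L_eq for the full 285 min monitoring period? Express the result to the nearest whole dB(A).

Weight each interval's intensity by its duration and average over T = 285 min:
Σ tᵢ·10^(Lᵢ/10) = 120·10^(71/10) + 30·10^(93/10) + 120·10^(76/10) + 15·10^(66/10) = 6.621e+10.
L_eq = 10·log₁₀(6.621e+10/285) = 83.66 dB(A).

84 dB(A)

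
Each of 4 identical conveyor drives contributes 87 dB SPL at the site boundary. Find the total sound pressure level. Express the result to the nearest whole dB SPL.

93 dB SPL

L_total = L₁ + 10·log₁₀ N for N identical incoherent sources.
L_total = 87 + 10·log₁₀(4) = 87 + 6.021 = 93.02 dB SPL.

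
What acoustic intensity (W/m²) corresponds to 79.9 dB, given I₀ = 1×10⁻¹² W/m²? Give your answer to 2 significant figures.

I = I₀·10^(L/10) = 10⁻¹² × 10^(79.9/10) = 10^(-4.010).

9.8e-05 W/m²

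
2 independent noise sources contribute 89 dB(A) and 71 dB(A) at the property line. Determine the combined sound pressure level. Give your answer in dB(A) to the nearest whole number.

Incoherent sources combine by intensity addition: L_total = 10·log₁₀(Σ 10^(L_i/10)).
Σ 10^(L/10) = 10^(89/10) + 10^(71/10) = 8.069e+08.
L_total = 10·log₁₀(8.069e+08) = 89.07 dB(A).

89 dB(A)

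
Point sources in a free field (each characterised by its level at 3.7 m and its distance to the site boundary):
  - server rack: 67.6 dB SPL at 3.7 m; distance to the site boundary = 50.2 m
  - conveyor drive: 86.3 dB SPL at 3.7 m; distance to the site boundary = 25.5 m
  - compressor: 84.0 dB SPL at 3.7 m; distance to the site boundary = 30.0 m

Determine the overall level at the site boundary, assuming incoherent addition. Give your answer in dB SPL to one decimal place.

71.1 dB SPL

Propagate each source to the receiver with L = L_ref − 20·log₁₀(r/r_ref), then add intensities.
server rack: 67.6 − 20·log₁₀(50.2/3.7) = 67.6 − 22.65 = 44.95 dB SPL.
conveyor drive: 86.3 − 20·log₁₀(25.5/3.7) = 86.3 − 16.77 = 69.53 dB SPL.
compressor: 84.0 − 20·log₁₀(30.0/3.7) = 84.0 − 18.18 = 65.82 dB SPL.
Σ 10^(L/10) = 1.283e+07 → L_total = 10·log₁₀(1.283e+07) = 71.08 dB SPL.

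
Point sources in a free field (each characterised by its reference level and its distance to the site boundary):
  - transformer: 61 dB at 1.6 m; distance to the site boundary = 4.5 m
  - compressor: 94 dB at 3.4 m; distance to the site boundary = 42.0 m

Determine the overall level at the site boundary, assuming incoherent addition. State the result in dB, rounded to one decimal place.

72.2 dB

First find each source's level at the receiver (point-source: −20·log₁₀(r/r_ref)), then combine on an intensity basis.
transformer: 61 − 20·log₁₀(4.5/1.6) = 61 − 8.98 = 52.02 dB.
compressor: 94 − 20·log₁₀(42.0/3.4) = 94 − 21.84 = 72.16 dB.
Σ 10^(L/10) = 1.662e+07 → L_total = 10·log₁₀(1.662e+07) = 72.21 dB.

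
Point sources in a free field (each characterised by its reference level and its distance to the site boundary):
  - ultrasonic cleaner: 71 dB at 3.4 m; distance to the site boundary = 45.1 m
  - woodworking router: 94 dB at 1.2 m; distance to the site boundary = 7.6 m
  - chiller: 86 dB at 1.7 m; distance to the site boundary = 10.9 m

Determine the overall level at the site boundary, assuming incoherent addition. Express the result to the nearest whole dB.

Apply inverse-square spreading to bring every level to the receiver, then sum 10^(L/10).
ultrasonic cleaner: 71 − 20·log₁₀(45.1/3.4) = 71 − 22.45 = 48.55 dB.
woodworking router: 94 − 20·log₁₀(7.6/1.2) = 94 − 16.03 = 77.97 dB.
chiller: 86 − 20·log₁₀(10.9/1.7) = 86 − 16.14 = 69.86 dB.
Σ 10^(L/10) = 7.238e+07 → L_total = 10·log₁₀(7.238e+07) = 78.60 dB.

79 dB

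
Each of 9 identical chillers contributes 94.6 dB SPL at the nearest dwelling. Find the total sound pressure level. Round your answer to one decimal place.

104.1 dB SPL

N identical incoherent sources raise the level by 10·log₁₀ N.
L_total = 94.6 + 10·log₁₀(9) = 94.6 + 9.542 = 104.14 dB SPL.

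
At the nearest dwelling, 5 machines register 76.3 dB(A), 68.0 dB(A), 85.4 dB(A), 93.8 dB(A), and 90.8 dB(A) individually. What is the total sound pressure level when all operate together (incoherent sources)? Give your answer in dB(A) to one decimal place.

96.0 dB(A)

Incoherent sources combine by intensity addition: L_total = 10·log₁₀(Σ 10^(L_i/10)).
Σ 10^(L/10) = 10^(76.3/10) + 10^(68.0/10) + 10^(85.4/10) + 10^(93.8/10) + 10^(90.8/10) = 3.997e+09.
L_total = 10·log₁₀(3.997e+09) = 96.02 dB(A).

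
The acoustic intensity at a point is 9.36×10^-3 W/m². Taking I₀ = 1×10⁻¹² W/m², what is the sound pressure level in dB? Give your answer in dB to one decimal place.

99.7 dB

L = 10·log₁₀(I/I₀) = 10·log₁₀(9.36×10^-3/10⁻¹²) = 10·log₁₀(9.36×10^9).
L = 10·(0.9713 + 9) = 99.71 dB.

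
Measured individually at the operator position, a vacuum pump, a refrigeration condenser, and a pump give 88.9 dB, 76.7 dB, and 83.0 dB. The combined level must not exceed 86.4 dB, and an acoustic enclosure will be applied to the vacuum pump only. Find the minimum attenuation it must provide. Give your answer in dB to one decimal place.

6.1 dB

The untreated sources together contribute 10^(76.7/10) + 10^(83.0/10) = 2.463e+08, i.e. 83.91 dB.
The limit corresponds to 10^(86.4/10) = 4.365e+08; subtracting the fixed part leaves 1.902e+08 for the vacuum pump, i.e. 82.79 dB.
So the vacuum pump must be reduced from 88.9 to 82.79 dB: IL = 6.11 dB.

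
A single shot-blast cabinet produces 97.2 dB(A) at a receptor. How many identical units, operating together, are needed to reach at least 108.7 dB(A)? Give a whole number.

Need L₁ + 10·log₁₀ N ≥ 108.7, i.e. log₁₀ N ≥ 1.15.
N ≥ 10^(11.5/10) = 14.125, so N = 15.

15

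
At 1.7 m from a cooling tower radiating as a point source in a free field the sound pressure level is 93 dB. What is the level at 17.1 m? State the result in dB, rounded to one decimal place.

72.9 dB

Spherical spreading from a point source gives a 20·log₁₀(r₂/r₁) drop.
L₂ = 93 − 20·log₁₀(17.1/1.7) = 93 − 20.051 = 72.95 dB.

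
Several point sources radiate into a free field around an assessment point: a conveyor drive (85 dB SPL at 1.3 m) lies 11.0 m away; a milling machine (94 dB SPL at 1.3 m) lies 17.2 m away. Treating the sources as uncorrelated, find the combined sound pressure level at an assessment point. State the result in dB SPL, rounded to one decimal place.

72.7 dB SPL

Apply inverse-square spreading to bring every level to the receiver, then sum 10^(L/10).
conveyor drive: 85 − 20·log₁₀(11.0/1.3) = 85 − 18.55 = 66.45 dB SPL.
milling machine: 94 − 20·log₁₀(17.2/1.3) = 94 − 22.43 = 71.57 dB SPL.
Σ 10^(L/10) = 1.877e+07 → L_total = 10·log₁₀(1.877e+07) = 72.73 dB SPL.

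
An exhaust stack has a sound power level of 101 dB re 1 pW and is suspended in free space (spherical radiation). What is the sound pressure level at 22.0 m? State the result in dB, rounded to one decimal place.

Free-field spherical radiation: L_p = L_w − 10·log₁₀(4π·r²), r = 22.0 m.
4π·r² = 6082 m², 10·log₁₀ of that is 37.841 dB.
L_p = 101 − 37.841 = 63.16 dB.

63.2 dB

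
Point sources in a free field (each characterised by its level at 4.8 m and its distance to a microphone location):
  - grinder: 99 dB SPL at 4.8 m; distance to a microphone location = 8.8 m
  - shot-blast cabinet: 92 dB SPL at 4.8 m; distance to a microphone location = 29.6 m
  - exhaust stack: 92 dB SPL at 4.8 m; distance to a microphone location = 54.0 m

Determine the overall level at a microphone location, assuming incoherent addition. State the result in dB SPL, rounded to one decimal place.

93.8 dB SPL

Apply inverse-square spreading to bring every level to the receiver, then sum 10^(L/10).
grinder: 99 − 20·log₁₀(8.8/4.8) = 99 − 5.26 = 93.74 dB SPL.
shot-blast cabinet: 92 − 20·log₁₀(29.6/4.8) = 92 − 15.80 = 76.20 dB SPL.
exhaust stack: 92 − 20·log₁₀(54.0/4.8) = 92 − 21.02 = 70.98 dB SPL.
Σ 10^(L/10) = 2.417e+09 → L_total = 10·log₁₀(2.417e+09) = 93.83 dB SPL.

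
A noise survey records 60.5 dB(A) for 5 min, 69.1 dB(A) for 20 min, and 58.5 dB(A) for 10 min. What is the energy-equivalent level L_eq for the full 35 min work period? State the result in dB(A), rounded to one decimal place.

67.0 dB(A)

Weight each interval's intensity by its duration and average over T = 35 min:
Σ tᵢ·10^(Lᵢ/10) = 5·10^(60.5/10) + 20·10^(69.1/10) + 10·10^(58.5/10) = 1.753e+08.
L_eq = 10·log₁₀(1.753e+08/35) = 67.00 dB(A).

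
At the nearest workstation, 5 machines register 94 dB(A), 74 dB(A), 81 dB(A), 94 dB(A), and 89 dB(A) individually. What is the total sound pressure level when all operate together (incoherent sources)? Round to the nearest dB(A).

98 dB(A)

For uncorrelated sources the intensities add, so convert each level to linear form, sum, and take 10·log₁₀ of the total.
Σ 10^(L/10) = 10^(94/10) + 10^(74/10) + 10^(81/10) + 10^(94/10) + 10^(89/10) = 5.969e+09.
L_total = 10·log₁₀(5.969e+09) = 97.76 dB(A).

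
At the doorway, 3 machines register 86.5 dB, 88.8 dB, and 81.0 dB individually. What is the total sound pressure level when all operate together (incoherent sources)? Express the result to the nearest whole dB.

For uncorrelated sources the intensities add, so convert each level to linear form, sum, and take 10·log₁₀ of the total.
Σ 10^(L/10) = 10^(86.5/10) + 10^(88.8/10) + 10^(81.0/10) = 1.331e+09.
L_total = 10·log₁₀(1.331e+09) = 91.24 dB.

91 dB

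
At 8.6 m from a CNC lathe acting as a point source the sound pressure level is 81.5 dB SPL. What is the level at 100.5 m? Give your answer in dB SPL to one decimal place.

Point-source attenuation: ΔL = 20·log₁₀(r₂/r₁) = 20·log₁₀(100.5/8.6) = 21.353 dB.
L₂ = 81.5 − 20·log₁₀(100.5/8.6) = 81.5 − 21.353 = 60.15 dB SPL.

60.1 dB SPL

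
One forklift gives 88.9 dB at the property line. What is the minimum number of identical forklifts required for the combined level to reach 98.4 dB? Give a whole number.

9

The shortfall is 98.4 − 88.9 = 9.5 dB, and N units add 10·log₁₀ N, so need 10·log₁₀ N ≥ 9.5.
N ≥ 10^(9.5/10) = 8.913, so N = 9.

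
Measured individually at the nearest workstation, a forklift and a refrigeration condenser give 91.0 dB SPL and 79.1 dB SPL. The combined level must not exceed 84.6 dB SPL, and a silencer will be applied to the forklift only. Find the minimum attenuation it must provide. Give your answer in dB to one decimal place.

Everything except the forklift sums to 10^(79.1/10) = 8.128e+07 in linear terms, 79.10 dB SPL.
The limit corresponds to 10^(84.6/10) = 2.884e+08; subtracting the fixed part leaves 2.071e+08 for the forklift, i.e. 83.16 dB SPL.
Required insertion loss = 91.0 − 83.16 = 7.84 dB.

7.8 dB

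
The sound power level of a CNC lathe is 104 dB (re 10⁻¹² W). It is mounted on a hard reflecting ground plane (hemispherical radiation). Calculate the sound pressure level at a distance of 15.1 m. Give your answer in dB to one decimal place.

72.4 dB

L_p = L_w − 10·log₁₀(2π·r²) with r = 15.1 m.
2π·r² = 1433 m², 10·log₁₀ of that is 31.561 dB.
L_p = 104 − 31.561 = 72.44 dB.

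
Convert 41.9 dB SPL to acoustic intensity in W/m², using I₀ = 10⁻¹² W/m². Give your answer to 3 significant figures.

L = 10·log₁₀(I/I₀) ⇒ I = I₀·10^(L/10) = 10⁻¹² × 10^4.19.

1.55e-08 W/m²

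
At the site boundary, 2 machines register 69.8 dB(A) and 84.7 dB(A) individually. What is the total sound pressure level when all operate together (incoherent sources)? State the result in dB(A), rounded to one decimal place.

Incoherent sources combine by intensity addition: L_total = 10·log₁₀(Σ 10^(L_i/10)).
Σ 10^(L/10) = 10^(69.8/10) + 10^(84.7/10) = 3.047e+08.
L_total = 10·log₁₀(3.047e+08) = 84.84 dB(A).

84.8 dB(A)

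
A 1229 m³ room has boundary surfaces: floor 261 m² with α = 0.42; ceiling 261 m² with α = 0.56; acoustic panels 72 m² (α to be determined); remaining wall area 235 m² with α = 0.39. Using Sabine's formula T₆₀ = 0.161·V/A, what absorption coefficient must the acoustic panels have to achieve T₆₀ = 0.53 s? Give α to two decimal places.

0.36

A = 0.161·V/T₆₀ = 0.161·1229/0.53 = 373.34 m² sabins.
Absorption from the other surfaces = 261·0.42 + 261·0.56 + 235·0.39 = 347.43 m², so the acoustic panels must supply 25.91 m² over 72 m².
α = 25.91/72 = 0.360.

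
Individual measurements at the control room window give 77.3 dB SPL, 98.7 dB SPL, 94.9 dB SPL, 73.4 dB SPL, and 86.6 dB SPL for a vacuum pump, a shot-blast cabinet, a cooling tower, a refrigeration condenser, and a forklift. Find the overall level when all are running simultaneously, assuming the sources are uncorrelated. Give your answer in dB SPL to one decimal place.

100.4 dB SPL

Incoherent sources combine by intensity addition: L_total = 10·log₁₀(Σ 10^(L_i/10)).
Σ 10^(L/10) = 10^(77.3/10) + 10^(98.7/10) + 10^(94.9/10) + 10^(73.4/10) + 10^(86.6/10) = 1.104e+10.
L_total = 10·log₁₀(1.104e+10) = 100.43 dB SPL.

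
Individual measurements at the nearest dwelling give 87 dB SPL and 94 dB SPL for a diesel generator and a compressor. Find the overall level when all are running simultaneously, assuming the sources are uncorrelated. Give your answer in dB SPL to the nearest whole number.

95 dB SPL

For uncorrelated sources the intensities add, so convert each level to linear form, sum, and take 10·log₁₀ of the total.
Σ 10^(L/10) = 10^(87/10) + 10^(94/10) = 3.013e+09.
L_total = 10·log₁₀(3.013e+09) = 94.79 dB SPL.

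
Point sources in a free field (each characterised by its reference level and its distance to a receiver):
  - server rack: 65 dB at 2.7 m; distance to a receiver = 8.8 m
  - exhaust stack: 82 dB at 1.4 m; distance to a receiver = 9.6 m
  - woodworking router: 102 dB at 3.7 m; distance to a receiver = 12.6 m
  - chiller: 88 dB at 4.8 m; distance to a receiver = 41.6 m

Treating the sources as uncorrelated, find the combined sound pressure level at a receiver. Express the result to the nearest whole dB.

91 dB

Propagate each source to the receiver with L = L_ref − 20·log₁₀(r/r_ref), then add intensities.
server rack: 65 − 20·log₁₀(8.8/2.7) = 65 − 10.26 = 54.74 dB.
exhaust stack: 82 − 20·log₁₀(9.6/1.4) = 82 − 16.72 = 65.28 dB.
woodworking router: 102 − 20·log₁₀(12.6/3.7) = 102 − 10.64 = 91.36 dB.
chiller: 88 − 20·log₁₀(41.6/4.8) = 88 − 18.76 = 69.24 dB.
Σ 10^(L/10) = 1.379e+09 → L_total = 10·log₁₀(1.379e+09) = 91.39 dB.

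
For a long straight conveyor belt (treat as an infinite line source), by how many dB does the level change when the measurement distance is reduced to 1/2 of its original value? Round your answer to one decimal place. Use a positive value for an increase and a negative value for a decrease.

+3.0 dB

Line-source spreading: ΔL = −10·log₁₀(r₂/r₁).
ΔL = −10·log₁₀(0.5) = +3.01 dB.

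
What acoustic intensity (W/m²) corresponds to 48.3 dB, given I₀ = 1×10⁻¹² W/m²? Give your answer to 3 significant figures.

I = I₀·10^(L/10) = 10⁻¹² × 10^(48.3/10) = 10^(-7.170).

6.76e-08 W/m²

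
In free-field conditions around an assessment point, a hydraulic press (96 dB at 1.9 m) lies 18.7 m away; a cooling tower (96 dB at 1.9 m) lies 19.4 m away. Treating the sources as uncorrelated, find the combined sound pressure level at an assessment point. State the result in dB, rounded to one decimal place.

Propagate each source to the receiver with L = L_ref − 20·log₁₀(r/r_ref), then add intensities.
hydraulic press: 96 − 20·log₁₀(18.7/1.9) = 96 − 19.86 = 76.14 dB.
cooling tower: 96 − 20·log₁₀(19.4/1.9) = 96 − 20.18 = 75.82 dB.
Σ 10^(L/10) = 7.928e+07 → L_total = 10·log₁₀(7.928e+07) = 78.99 dB.

79.0 dB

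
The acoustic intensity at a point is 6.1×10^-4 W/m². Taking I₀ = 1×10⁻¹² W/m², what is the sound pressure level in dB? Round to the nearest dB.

I/I₀ = 6.1×10^-4/10⁻¹² = 6.1×10^8, and L = 10·log₁₀(I/I₀).
L = 10·(0.7853 + 8) = 87.85 dB.

88 dB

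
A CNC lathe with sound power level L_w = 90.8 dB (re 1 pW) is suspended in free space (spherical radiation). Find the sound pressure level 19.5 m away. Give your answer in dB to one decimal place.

L_p = L_w − 10·log₁₀(4π·r²) with r = 19.5 m.
4π·r² = 4778 m², 10·log₁₀ of that is 36.793 dB.
L_p = 90.8 − 36.793 = 54.01 dB.

54.0 dB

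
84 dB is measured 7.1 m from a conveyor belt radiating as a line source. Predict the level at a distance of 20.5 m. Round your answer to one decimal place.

79.4 dB

Line-source attenuation: ΔL = 10·log₁₀(r₂/r₁) = 10·log₁₀(20.5/7.1) = 4.605 dB.
L₂ = 84 − 10·log₁₀(20.5/7.1) = 84 − 4.605 = 79.40 dB.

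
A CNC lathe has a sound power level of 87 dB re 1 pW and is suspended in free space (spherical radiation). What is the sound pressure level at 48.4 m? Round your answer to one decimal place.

The power spreads over a sphere of area 4π·r², so L_p = L_w − 10·log₁₀(4π·r²).
4π·r² = 2.944e+04 m², 10·log₁₀ of that is 44.689 dB.
L_p = 87 − 44.689 = 42.31 dB.

42.3 dB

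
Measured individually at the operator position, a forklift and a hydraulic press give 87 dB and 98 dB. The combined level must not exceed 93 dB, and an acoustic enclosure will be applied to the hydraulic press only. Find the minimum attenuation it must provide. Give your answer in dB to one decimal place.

6.3 dB

The untreated sources together contribute 10^(87/10) = 5.012e+08, i.e. 87.00 dB.
The limit corresponds to 10^(93/10) = 1.995e+09; subtracting the fixed part leaves 1.494e+09 for the hydraulic press, i.e. 91.74 dB.
So the hydraulic press must be reduced from 98 to 91.74 dB: IL = 6.26 dB.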